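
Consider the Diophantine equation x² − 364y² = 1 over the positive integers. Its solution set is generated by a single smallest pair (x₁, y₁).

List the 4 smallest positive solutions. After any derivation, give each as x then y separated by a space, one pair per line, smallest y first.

4954951 259710
49103078824801 2573700648420
486606699052048124551 25505121203178395130
4822224700149240710505379201 252753251621617410554928840

√364 → a₀=19, period (12,1,2,3,1,8,1,3,2,1,12,38); ℓ=12 even so k=11
k=0  a_k=19  p_k/q_k = 19/1
k=1  a_k=12  p_k/q_k = 229/12
…
k=3  a_k=2  p_k/q_k = 725/38
k=4  a_k=3  p_k/q_k = 2423/127
k=5  a_k=1  p_k/q_k = 3148/165
…
k=7  a_k=1  p_k/q_k = 30755/1612
k=8  a_k=3  p_k/q_k = 119872/6283
…
k=10  a_k=1  p_k/q_k = 390371/20461
k=11  a_k=12  p_k/q_k = 4954951/259710
(x₁, y₁) = (4954951, 259710);  4954951² − 364·259710² = 1 ✓
(x_2, y_2) = (4954951·4954951 + 364·259710·259710, 4954951·259710 + 259710·4954951) = (49103078824801, 2573700648420)
(x_3, y_3) = (4954951·49103078824801 + 364·259710·2573700648420, 4954951·2573700648420 + 259710·49103078824801) = (486606699052048124551, 25505121203178395130)
(x_4, y_4) = (4954951·486606699052048124551 + 364·259710·25505121203178395130, 4954951·25505121203178395130 + 259710·486606699052048124551) = (4822224700149240710505379201, 252753251621617410554928840)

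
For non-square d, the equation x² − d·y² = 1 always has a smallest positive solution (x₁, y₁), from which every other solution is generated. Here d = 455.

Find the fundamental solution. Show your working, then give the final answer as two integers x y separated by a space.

√455 = [21; 3,42, …], period ℓ=2 (even) → k=1
step 0: (21, 1)  from 21·(1,0) + (0,1)
step 1: (64, 3)  from 3·(21,1) + (1,0)
→ (64, 3).  Check: 64²=4096, 455·3²=4095, difference 1.

64 3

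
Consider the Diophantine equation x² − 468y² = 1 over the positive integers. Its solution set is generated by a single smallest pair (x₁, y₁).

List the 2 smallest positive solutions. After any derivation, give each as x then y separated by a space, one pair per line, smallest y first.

649 30
842401 38940

√468 → a₀=21, period (1,1,1,2,1,1,1,42); ℓ=8 even so k=7
a_0=21:  p_0=21·1+0=21,  q_0=21·0+1=1
a_1=1:  p_1=1·21+1=22,  q_1=1·1+0=1
a_2=1:  p_2=1·22+21=43,  q_2=1·1+1=2
a_3=1:  p_3=1·43+22=65,  q_3=1·2+1=3
a_4=2:  p_4=2·65+43=173,  q_4=2·3+2=8
a_5=1:  p_5=1·173+65=238,  q_5=1·8+3=11
a_6=1:  p_6=1·238+173=411,  q_6=1·11+8=19
a_7=1:  p_7=1·411+238=649,  q_7=1·19+11=30
→ (649, 30).  Check: 649²=421201, 468·30²=421200, difference 1.
n=2: (649,30)∘(649,30) = (649·649+468·30·30, 649·30+30·649) = (842401,38940)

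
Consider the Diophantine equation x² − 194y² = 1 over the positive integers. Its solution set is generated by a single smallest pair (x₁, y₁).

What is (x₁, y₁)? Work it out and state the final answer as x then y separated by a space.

√194 → a₀=13, period (1,12,1,26); ℓ=4 even so k=3
k=0  a_k=13  p_k/q_k = 13/1
k=1  a_k=1  p_k/q_k = 14/1
k=2  a_k=12  p_k/q_k = 181/13
k=3  a_k=1  p_k/q_k = 195/14
fundamental: x₁=195, y₁=14  (since 38025 − 194·196 = 1)

195 14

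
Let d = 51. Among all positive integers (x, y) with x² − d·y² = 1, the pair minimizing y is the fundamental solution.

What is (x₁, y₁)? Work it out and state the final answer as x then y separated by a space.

50 7

√51 = [7; 7,14, …], period ℓ=2 (even) → k=1
k=0  a_k=7  p_k/q_k = 7/1
k=1  a_k=7  p_k/q_k = 50/7
(x₁, y₁) = (50, 7);  50² − 51·7² = 1 ✓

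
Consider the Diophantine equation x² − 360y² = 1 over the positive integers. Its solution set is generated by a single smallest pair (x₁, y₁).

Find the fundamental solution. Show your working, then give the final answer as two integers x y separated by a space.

19 1

√360 → a₀=18, period (1,36); ℓ=2 even so k=1
step 0: (18, 1)  from 18·(1,0) + (0,1)
step 1: (19, 1)  from 1·(18,1) + (1,0)
(x₁, y₁) = (19, 1);  19² − 360·1² = 1 ✓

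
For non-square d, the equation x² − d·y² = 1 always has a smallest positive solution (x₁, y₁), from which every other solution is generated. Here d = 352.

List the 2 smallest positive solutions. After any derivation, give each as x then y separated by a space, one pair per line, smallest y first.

77617 4137
12048797377 642203058

√352 = [18; 1,3,5,9,5,3,1,36, …], period ℓ=8 (even) → k=7
a_0=18:  p_0=18·1+0=18,  q_0=18·0+1=1
a_1=1:  p_1=1·18+1=19,  q_1=1·1+0=1
…
a_6=3:  p_6=3·18499+3621=59118,  q_6=3·986+193=3151
a_7=1:  p_7=1·59118+18499=77617,  q_7=1·3151+986=4137
fundamental: x₁=77617, y₁=4137  (since 6024398689 − 352·17114769 = 1)
(77617+4137√352)^2 = 12048797377 + 642203058√352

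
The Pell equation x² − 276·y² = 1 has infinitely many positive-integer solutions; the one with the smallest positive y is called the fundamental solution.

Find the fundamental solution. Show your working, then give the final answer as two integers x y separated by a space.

7775 468

[16; 1,1,1,1,2,2,2,1,1,1,1,32] for √276; ℓ=12 ⇒ convergent index 11
a_0=16:  p_0=16·1+0=16,  q_0=16·0+1=1
a_1=1:  p_1=1·16+1=17,  q_1=1·1+0=1
a_2=1:  p_2=1·17+16=33,  q_2=1·1+1=2
…
a_5=2:  p_5=2·83+50=216,  q_5=2·5+3=13
…
a_7=2:  p_7=2·515+216=1246,  q_7=2·31+13=75
…
a_9=1:  p_9=1·1761+1246=3007,  q_9=1·106+75=181
a_10=1:  p_10=1·3007+1761=4768,  q_10=1·181+106=287
a_11=1:  p_11=1·4768+3007=7775,  q_11=1·287+181=468
(x₁, y₁) = (7775, 468);  7775² − 276·468² = 1 ✓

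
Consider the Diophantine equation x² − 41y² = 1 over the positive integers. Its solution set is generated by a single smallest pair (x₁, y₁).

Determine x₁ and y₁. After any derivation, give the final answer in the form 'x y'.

√41 → a₀=6, period (2,2,12); ℓ=3 odd so k=5
k=0  a_k=6  p_k/q_k = 6/1
k=1  a_k=2  p_k/q_k = 13/2
…
k=4  a_k=2  p_k/q_k = 826/129
k=5  a_k=2  p_k/q_k = 2049/320
fundamental: x₁=2049, y₁=320  (since 4198401 − 41·102400 = 1)

2049 320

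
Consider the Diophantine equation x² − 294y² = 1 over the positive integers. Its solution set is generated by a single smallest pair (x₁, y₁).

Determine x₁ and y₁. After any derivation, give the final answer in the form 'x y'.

4801 280

√294 → a₀=17, period (6,1,4,1,6,34); ℓ=6 even so k=5
step 0: (17, 1)  from 17·(1,0) + (0,1)
…
step 4: (703, 41)  from 1·(583,34) + (120,7)
step 5: (4801, 280)  from 6·(703,41) + (583,34)
→ (4801, 280).  Check: 4801²=23049601, 294·280²=23049600, difference 1.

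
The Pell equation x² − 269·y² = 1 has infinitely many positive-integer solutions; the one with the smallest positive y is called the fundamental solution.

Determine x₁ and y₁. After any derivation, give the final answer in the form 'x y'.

13449 820

√269 = [16; 2,2,32, …], period ℓ=3 (odd) → k=5
k=0  a_k=16  p_k/q_k = 16/1
k=1  a_k=2  p_k/q_k = 33/2
k=2  a_k=2  p_k/q_k = 82/5
k=3  a_k=32  p_k/q_k = 2657/162
k=4  a_k=2  p_k/q_k = 5396/329
k=5  a_k=2  p_k/q_k = 13449/820
(x₁, y₁) = (13449, 820);  13449² − 269·820² = 1 ✓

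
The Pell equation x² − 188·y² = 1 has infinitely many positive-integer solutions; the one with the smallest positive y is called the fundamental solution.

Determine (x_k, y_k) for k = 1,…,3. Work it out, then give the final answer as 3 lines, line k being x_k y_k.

4607 336
42448897 3095904
391124132351 28525659120

[13; 1,2,2,6,2,2,1,26] for √188; ℓ=8 ⇒ convergent index 7
k=0  a_k=13  p_k/q_k = 13/1
k=1  a_k=1  p_k/q_k = 14/1
…
k=3  a_k=2  p_k/q_k = 96/7
k=4  a_k=6  p_k/q_k = 617/45
…
k=6  a_k=2  p_k/q_k = 3277/239
k=7  a_k=1  p_k/q_k = 4607/336
→ (4607, 336).  Check: 4607²=21224449, 188·336²=21224448, difference 1.
(x_2, y_2) = (4607·4607 + 188·336·336, 4607·336 + 336·4607) = (42448897, 3095904)
(x_3, y_3) = (4607·42448897 + 188·336·3095904, 4607·3095904 + 336·42448897) = (391124132351, 28525659120)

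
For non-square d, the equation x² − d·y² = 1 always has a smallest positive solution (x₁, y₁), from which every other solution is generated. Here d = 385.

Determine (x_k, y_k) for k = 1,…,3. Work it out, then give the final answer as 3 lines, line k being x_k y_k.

√385 = [19; 1,1,1,1,1,…,1,1,38, …], period ℓ=16 (even) → k=15
k=0  a_k=19  p_k/q_k = 19/1
k=1  a_k=1  p_k/q_k = 20/1
…
k=5  a_k=1  p_k/q_k = 157/8
…
k=7  a_k=1  p_k/q_k = 726/37
k=8  a_k=2  p_k/q_k = 2021/103
k=9  a_k=1  p_k/q_k = 2747/140
k=10  a_k=3  p_k/q_k = 10262/523
…
k=12  a_k=1  p_k/q_k = 23271/1186
k=13  a_k=1  p_k/q_k = 36280/1849
k=14  a_k=1  p_k/q_k = 59551/3035
k=15  a_k=1  p_k/q_k = 95831/4884
→ (95831, 4884).  Check: 95831²=9183580561, 385·4884²=9183580560, difference 1.
(95831+4884√385)^2 = 18367161121 + 936077208√385
(95831+4884√385)^3 = 3520286834677271 + 179410429834812√385

95831 4884
18367161121 936077208
3520286834677271 179410429834812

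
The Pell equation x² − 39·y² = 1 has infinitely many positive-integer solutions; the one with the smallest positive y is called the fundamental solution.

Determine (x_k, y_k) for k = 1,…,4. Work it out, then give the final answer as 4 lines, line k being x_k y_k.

√39 = [6; 4,12, …], period ℓ=2 (even) → k=1
a_0=6:  p_0=6·1+0=6,  q_0=6·0+1=1
a_1=4:  p_1=4·6+1=25,  q_1=4·1+0=4
(x₁, y₁) = (25, 4);  25² − 39·4² = 1 ✓
n=2: (25,4)∘(25,4) = (25·25+39·4·4, 25·4+4·25) = (1249,200)
n=3: (1249,200)∘(25,4) = (25·1249+39·4·200, 25·200+4·1249) = (62425,9996)
n=4: (62425,9996)∘(25,4) = (25·62425+39·4·9996, 25·9996+4·62425) = (3120001,499600)

25 4
1249 200
62425 9996
3120001 499600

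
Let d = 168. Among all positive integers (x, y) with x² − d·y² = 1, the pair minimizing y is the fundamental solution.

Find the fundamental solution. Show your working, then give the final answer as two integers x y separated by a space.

13 1

√168 → a₀=12, period (1,24); ℓ=2 even so k=1
step 0: (12, 1)  from 12·(1,0) + (0,1)
step 1: (13, 1)  from 1·(12,1) + (1,0)
→ (13, 1).  Check: 13²=169, 168·1²=168, difference 1.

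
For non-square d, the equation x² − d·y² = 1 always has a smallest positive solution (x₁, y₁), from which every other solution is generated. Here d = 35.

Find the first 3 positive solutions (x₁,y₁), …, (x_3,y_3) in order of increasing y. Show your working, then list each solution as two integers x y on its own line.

√35 = [5; 1,10, …], period ℓ=2 (even) → k=1
step 0: (5, 1)  from 5·(1,0) + (0,1)
step 1: (6, 1)  from 1·(5,1) + (1,0)
(x₁, y₁) = (6, 1);  6² − 35·1² = 1 ✓
n=2: (6,1)∘(6,1) = (6·6+35·1·1, 6·1+1·6) = (71,12)
n=3: (71,12)∘(6,1) = (6·71+35·1·12, 6·12+1·71) = (846,143)

6 1
71 12
846 143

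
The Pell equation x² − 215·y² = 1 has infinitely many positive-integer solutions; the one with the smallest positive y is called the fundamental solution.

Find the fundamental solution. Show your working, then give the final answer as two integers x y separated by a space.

44 3

[14; 1,1,1,28] for √215; ℓ=4 ⇒ convergent index 3
k=0  a_k=14  p_k/q_k = 14/1
k=1  a_k=1  p_k/q_k = 15/1
k=2  a_k=1  p_k/q_k = 29/2
k=3  a_k=1  p_k/q_k = 44/3
fundamental: x₁=44, y₁=3  (since 1936 − 215·9 = 1)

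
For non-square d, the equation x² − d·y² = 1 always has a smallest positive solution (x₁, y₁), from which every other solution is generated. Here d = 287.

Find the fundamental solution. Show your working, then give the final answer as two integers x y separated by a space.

[16; 1,15,1,32] for √287; ℓ=4 ⇒ convergent index 3
i=0: a=16 ⇒ p=16, q=1
i=1: a=1 ⇒ p=17, q=1
i=2: a=15 ⇒ p=271, q=16
i=3: a=1 ⇒ p=288, q=17
→ (288, 17).  Check: 288²=82944, 287·17²=82943, difference 1.

288 17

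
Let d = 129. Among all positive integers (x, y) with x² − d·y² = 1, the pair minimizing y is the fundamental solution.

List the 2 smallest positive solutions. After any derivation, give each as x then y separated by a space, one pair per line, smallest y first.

16855 1484
568182049 50025640

[11; 2,1,3,1,6,1,3,1,2,22] for √129; ℓ=10 ⇒ convergent index 9
k=0  a_k=11  p_k/q_k = 11/1
…
k=8  a_k=1  p_k/q_k = 6031/531
k=9  a_k=2  p_k/q_k = 16855/1484
→ (16855, 1484).  Check: 16855²=284091025, 129·1484²=284091024, difference 1.
(16855+1484√129)^2 = 568182049 + 50025640√129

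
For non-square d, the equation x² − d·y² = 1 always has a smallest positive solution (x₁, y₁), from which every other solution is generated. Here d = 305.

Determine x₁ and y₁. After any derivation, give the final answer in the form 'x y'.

489 28

√305 → a₀=17, period (2,6,2,34); ℓ=4 even so k=3
a_0=17:  p_0=17·1+0=17,  q_0=17·0+1=1
…
a_2=6:  p_2=6·35+17=227,  q_2=6·2+1=13
a_3=2:  p_3=2·227+35=489,  q_3=2·13+2=28
fundamental: x₁=489, y₁=28  (since 239121 − 305·784 = 1)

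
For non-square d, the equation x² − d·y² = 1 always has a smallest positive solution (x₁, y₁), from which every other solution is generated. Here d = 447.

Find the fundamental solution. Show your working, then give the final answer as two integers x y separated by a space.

d=447: √d = [21; 7,42] (ℓ=2, even), read p_1/q_1
a_0=21:  p_0=21·1+0=21,  q_0=21·0+1=1
a_1=7:  p_1=7·21+1=148,  q_1=7·1+0=7
fundamental: x₁=148, y₁=7  (since 21904 − 447·49 = 1)

148 7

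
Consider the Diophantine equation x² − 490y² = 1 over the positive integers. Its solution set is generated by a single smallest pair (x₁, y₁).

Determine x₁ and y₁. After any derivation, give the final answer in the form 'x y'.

√490 = [22; 7,2,1,4,4,4,1,2,7,44, …], period ℓ=10 (even) → k=9
i=0: a=22 ⇒ p=22, q=1
…
i=2: a=2 ⇒ p=332, q=15
i=3: a=1 ⇒ p=487, q=22
i=4: a=4 ⇒ p=2280, q=103
…
i=6: a=4 ⇒ p=40708, q=1839
i=7: a=1 ⇒ p=50315, q=2273
i=8: a=2 ⇒ p=141338, q=6385
i=9: a=7 ⇒ p=1039681, q=46968
(x₁, y₁) = (1039681, 46968);  1039681² − 490·46968² = 1 ✓

1039681 46968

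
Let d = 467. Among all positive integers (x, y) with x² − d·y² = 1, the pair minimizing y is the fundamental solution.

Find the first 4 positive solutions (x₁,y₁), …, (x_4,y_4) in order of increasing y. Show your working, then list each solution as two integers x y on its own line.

√467 = [21; 1,1,1,1,3,…,1,1,42, …], period ℓ=14 (even) → k=13
i=0: a=21 ⇒ p=21, q=1
…
i=2: a=1 ⇒ p=43, q=2
…
i=5: a=3 ⇒ p=389, q=18
i=6: a=3 ⇒ p=1275, q=59
…
i=10: a=1 ⇒ p=358232, q=16577
…
i=12: a=1 ⇒ p=991929, q=45901
i=13: a=1 ⇒ p=1625626, q=75225
fundamental: x₁=1625626, y₁=75225  (since 2642659891876 − 467·5658800625 = 1)
(x_2, y_2) = (1625626·1625626 + 467·75225·75225, 1625626·75225 + 75225·1625626) = (5285319783751, 244575431700)
(x_3, y_3) = (1625626·5285319783751 + 467·75225·244575431700, 1625626·244575431700 + 75225·5285319783751) = (17183906517558380626, 795176361465413175)
(x_4, y_4) = (1625626·17183906517558380626 + 467·75225·795176361465413175, 1625626·795176361465413175 + 75225·17183906517558380626) = (55869210433019434807260001, 2585318735566902940613400)

1625626 75225
5285319783751 244575431700
17183906517558380626 795176361465413175
55869210433019434807260001 2585318735566902940613400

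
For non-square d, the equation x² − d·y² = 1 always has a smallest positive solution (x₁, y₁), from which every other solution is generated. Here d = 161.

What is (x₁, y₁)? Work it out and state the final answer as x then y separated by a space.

11775 928

√161 = [12; 1,2,4,1,2,1,4,2,1,24, …], period ℓ=10 (even) → k=9
step 0: (12, 1)  from 12·(1,0) + (0,1)
step 1: (13, 1)  from 1·(12,1) + (1,0)
…
step 3: (165, 13)  from 4·(38,3) + (13,1)
step 4: (203, 16)  from 1·(165,13) + (38,3)
…
step 6: (774, 61)  from 1·(571,45) + (203,16)
step 7: (3667, 289)  from 4·(774,61) + (571,45)
step 8: (8108, 639)  from 2·(3667,289) + (774,61)
step 9: (11775, 928)  from 1·(8108,639) + (3667,289)
(x₁, y₁) = (11775, 928);  11775² − 161·928² = 1 ✓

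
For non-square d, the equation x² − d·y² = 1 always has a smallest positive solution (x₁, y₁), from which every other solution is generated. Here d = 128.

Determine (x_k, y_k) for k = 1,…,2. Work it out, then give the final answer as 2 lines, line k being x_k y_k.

[11; 3,5,3,22] for √128; ℓ=4 ⇒ convergent index 3
k=0  a_k=11  p_k/q_k = 11/1
…
k=2  a_k=5  p_k/q_k = 181/16
k=3  a_k=3  p_k/q_k = 577/51
fundamental: x₁=577, y₁=51  (since 332929 − 128·2601 = 1)
k=2:  x_2 = 577·577+128·51·51 = 665857,  y_2 = 577·51+51·577 = 58854

577 51
665857 58854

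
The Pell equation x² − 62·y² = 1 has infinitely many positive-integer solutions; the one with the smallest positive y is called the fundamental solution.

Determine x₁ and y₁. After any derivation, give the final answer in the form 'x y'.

[7; 1,6,1,14] for √62; ℓ=4 ⇒ convergent index 3
i=0: a=7 ⇒ p=7, q=1
i=1: a=1 ⇒ p=8, q=1
i=2: a=6 ⇒ p=55, q=7
i=3: a=1 ⇒ p=63, q=8
→ (63, 8).  Check: 63²=3969, 62·8²=3968, difference 1.

63 8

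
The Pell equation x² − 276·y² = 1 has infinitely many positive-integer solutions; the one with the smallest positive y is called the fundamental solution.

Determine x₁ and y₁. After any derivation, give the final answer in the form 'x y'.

7775 468

d=276: √d = [16; 1,1,1,1,2,2,2,1,1,1,1,32] (ℓ=12, even), read p_11/q_11
k=0  a_k=16  p_k/q_k = 16/1
…
k=2  a_k=1  p_k/q_k = 33/2
…
k=4  a_k=1  p_k/q_k = 83/5
…
k=7  a_k=2  p_k/q_k = 1246/75
k=8  a_k=1  p_k/q_k = 1761/106
…
k=10  a_k=1  p_k/q_k = 4768/287
k=11  a_k=1  p_k/q_k = 7775/468
(x₁, y₁) = (7775, 468);  7775² − 276·468² = 1 ✓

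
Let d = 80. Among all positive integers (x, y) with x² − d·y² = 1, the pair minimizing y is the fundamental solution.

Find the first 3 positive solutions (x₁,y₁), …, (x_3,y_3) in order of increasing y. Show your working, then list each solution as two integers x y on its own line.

9 1
161 18
2889 323

[8; 1,16] for √80; ℓ=2 ⇒ convergent index 1
k=0  a_k=8  p_k/q_k = 8/1
k=1  a_k=1  p_k/q_k = 9/1
(x₁, y₁) = (9, 1);  9² − 80·1² = 1 ✓
k=2:  x_2 = 9·9+80·1·1 = 161,  y_2 = 9·1+1·9 = 18
k=3:  x_3 = 9·161+80·1·18 = 2889,  y_3 = 9·18+1·161 = 323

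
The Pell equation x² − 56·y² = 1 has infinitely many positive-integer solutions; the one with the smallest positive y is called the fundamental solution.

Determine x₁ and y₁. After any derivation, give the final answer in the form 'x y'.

15 2

d=56: √d = [7; 2,14] (ℓ=2, even), read p_1/q_1
step 0: (7, 1)  from 7·(1,0) + (0,1)
step 1: (15, 2)  from 2·(7,1) + (1,0)
fundamental: x₁=15, y₁=2  (since 225 − 56·4 = 1)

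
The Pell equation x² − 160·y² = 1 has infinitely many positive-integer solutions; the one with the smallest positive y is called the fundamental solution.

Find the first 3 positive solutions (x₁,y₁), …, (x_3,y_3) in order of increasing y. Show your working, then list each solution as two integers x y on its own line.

[12; 1,1,1,5,1,1,1,24] for √160; ℓ=8 ⇒ convergent index 7
k=0  a_k=12  p_k/q_k = 12/1
k=1  a_k=1  p_k/q_k = 13/1
…
k=3  a_k=1  p_k/q_k = 38/3
k=4  a_k=5  p_k/q_k = 215/17
k=5  a_k=1  p_k/q_k = 253/20
k=6  a_k=1  p_k/q_k = 468/37
k=7  a_k=1  p_k/q_k = 721/57
fundamental: x₁=721, y₁=57  (since 519841 − 160·3249 = 1)
(721+57√160)^2 = 1039681 + 82194√160
(721+57√160)^3 = 1499219281 + 118523691√160

721 57
1039681 82194
1499219281 118523691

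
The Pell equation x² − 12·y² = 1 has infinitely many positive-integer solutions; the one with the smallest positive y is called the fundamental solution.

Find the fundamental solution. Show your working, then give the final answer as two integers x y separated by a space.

√12 = [3; 2,6, …], period ℓ=2 (even) → k=1
step 0: (3, 1)  from 3·(1,0) + (0,1)
step 1: (7, 2)  from 2·(3,1) + (1,0)
(x₁, y₁) = (7, 2);  7² − 12·2² = 1 ✓

7 2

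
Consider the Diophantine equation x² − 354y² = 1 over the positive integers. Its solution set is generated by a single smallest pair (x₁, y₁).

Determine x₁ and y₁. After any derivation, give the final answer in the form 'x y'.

√354 = [18; 1,4,2,2,18,2,2,4,1,36, …], period ℓ=10 (even) → k=9
a_0=18:  p_0=18·1+0=18,  q_0=18·0+1=1
…
a_2=4:  p_2=4·19+18=94,  q_2=4·1+1=5
…
a_4=2:  p_4=2·207+94=508,  q_4=2·11+5=27
…
a_7=2:  p_7=2·19210+9351=47771,  q_7=2·1021+497=2539
a_8=4:  p_8=4·47771+19210=210294,  q_8=4·2539+1021=11177
a_9=1:  p_9=1·210294+47771=258065,  q_9=1·11177+2539=13716
fundamental: x₁=258065, y₁=13716  (since 66597544225 − 354·188128656 = 1)

258065 13716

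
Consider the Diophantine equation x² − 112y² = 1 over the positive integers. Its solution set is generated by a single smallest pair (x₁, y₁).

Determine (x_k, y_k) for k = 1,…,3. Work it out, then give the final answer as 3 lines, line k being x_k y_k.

127 12
32257 3048
8193151 774180

√112 = [10; 1,1,2,1,1,20, …], period ℓ=6 (even) → k=5
step 0: (10, 1)  from 10·(1,0) + (0,1)
…
step 2: (21, 2)  from 1·(11,1) + (10,1)
…
step 4: (74, 7)  from 1·(53,5) + (21,2)
step 5: (127, 12)  from 1·(74,7) + (53,5)
(x₁, y₁) = (127, 12);  127² − 112·12² = 1 ✓
(127+12√112)^2 = 32257 + 3048√112
(127+12√112)^3 = 8193151 + 774180√112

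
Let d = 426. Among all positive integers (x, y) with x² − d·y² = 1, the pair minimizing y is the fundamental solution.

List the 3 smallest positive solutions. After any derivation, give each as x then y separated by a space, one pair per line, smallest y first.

88751 4300
15753480001 763258600
2796274207048751 135479928012900

d=426: √d = [20; 1,1,1,3,2,6,2,3,1,1,1,40] (ℓ=12, even), read p_11/q_11
i=0: a=20 ⇒ p=20, q=1
…
i=3: a=1 ⇒ p=62, q=3
i=4: a=3 ⇒ p=227, q=11
i=5: a=2 ⇒ p=516, q=25
…
i=7: a=2 ⇒ p=7162, q=347
i=8: a=3 ⇒ p=24809, q=1202
i=9: a=1 ⇒ p=31971, q=1549
i=10: a=1 ⇒ p=56780, q=2751
i=11: a=1 ⇒ p=88751, q=4300
→ (88751, 4300).  Check: 88751²=7876740001, 426·4300²=7876740000, difference 1.
n=2: (88751,4300)∘(88751,4300) = (88751·88751+426·4300·4300, 88751·4300+4300·88751) = (15753480001,763258600)
n=3: (15753480001,763258600)∘(88751,4300) = (88751·15753480001+426·4300·763258600, 88751·763258600+4300·15753480001) = (2796274207048751,135479928012900)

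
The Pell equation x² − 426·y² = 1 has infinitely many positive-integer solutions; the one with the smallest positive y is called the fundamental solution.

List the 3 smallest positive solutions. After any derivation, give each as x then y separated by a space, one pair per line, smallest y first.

88751 4300
15753480001 763258600
2796274207048751 135479928012900

[20; 1,1,1,3,2,6,2,3,1,1,1,40] for √426; ℓ=12 ⇒ convergent index 11
step 0: (20, 1)  from 20·(1,0) + (0,1)
…
step 2: (41, 2)  from 1·(21,1) + (20,1)
step 3: (62, 3)  from 1·(41,2) + (21,1)
step 4: (227, 11)  from 3·(62,3) + (41,2)
…
step 6: (3323, 161)  from 6·(516,25) + (227,11)
step 7: (7162, 347)  from 2·(3323,161) + (516,25)
…
step 10: (56780, 2751)  from 1·(31971,1549) + (24809,1202)
step 11: (88751, 4300)  from 1·(56780,2751) + (31971,1549)
→ (88751, 4300).  Check: 88751²=7876740001, 426·4300²=7876740000, difference 1.
k=2:  x_2 = 88751·88751+426·4300·4300 = 15753480001,  y_2 = 88751·4300+4300·88751 = 763258600
k=3:  x_3 = 88751·15753480001+426·4300·763258600 = 2796274207048751,  y_3 = 88751·763258600+4300·15753480001 = 135479928012900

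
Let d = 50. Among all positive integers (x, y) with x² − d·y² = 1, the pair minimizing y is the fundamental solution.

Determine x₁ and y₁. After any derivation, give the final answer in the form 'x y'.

[7; 14] for √50; ℓ=1 ⇒ convergent index 1
k=0  a_k=7  p_k/q_k = 7/1
k=1  a_k=14  p_k/q_k = 99/14
(x₁, y₁) = (99, 14);  99² − 50·14² = 1 ✓

99 14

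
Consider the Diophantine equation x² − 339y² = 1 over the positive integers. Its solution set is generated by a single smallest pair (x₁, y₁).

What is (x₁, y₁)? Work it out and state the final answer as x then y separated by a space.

d=339: √d = [18; 2,2,2,1,17,1,2,2,2,36] (ℓ=10, even), read p_9/q_9
k=0  a_k=18  p_k/q_k = 18/1
k=1  a_k=2  p_k/q_k = 37/2
…
k=3  a_k=2  p_k/q_k = 221/12
…
k=5  a_k=17  p_k/q_k = 5542/301
…
k=8  a_k=2  p_k/q_k = 40359/2192
k=9  a_k=2  p_k/q_k = 97970/5321
→ (97970, 5321).  Check: 97970²=9598120900, 339·5321²=9598120899, difference 1.

97970 5321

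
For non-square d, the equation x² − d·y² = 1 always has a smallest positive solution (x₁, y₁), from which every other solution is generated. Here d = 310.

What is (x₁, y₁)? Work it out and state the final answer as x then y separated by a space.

848719 48204

√310 = [17; 1,1,1,1,5,…,1,1,34, …], period ℓ=16 (even) → k=15
k=0  a_k=17  p_k/q_k = 17/1
…
k=5  a_k=5  p_k/q_k = 493/28
…
k=7  a_k=1  p_k/q_k = 2060/117
k=8  a_k=2  p_k/q_k = 5687/323
…
k=10  a_k=3  p_k/q_k = 28928/1643
…
k=13  a_k=1  p_k/q_k = 333702/18953
k=14  a_k=1  p_k/q_k = 515017/29251
k=15  a_k=1  p_k/q_k = 848719/48204
(x₁, y₁) = (848719, 48204);  848719² − 310·48204² = 1 ✓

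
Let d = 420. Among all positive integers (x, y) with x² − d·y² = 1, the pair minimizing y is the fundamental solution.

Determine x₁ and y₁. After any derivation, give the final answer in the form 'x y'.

√420 = [20; 2,40, …], period ℓ=2 (even) → k=1
a_0=20:  p_0=20·1+0=20,  q_0=20·0+1=1
a_1=2:  p_1=2·20+1=41,  q_1=2·1+0=2
fundamental: x₁=41, y₁=2  (since 1681 − 420·4 = 1)

41 2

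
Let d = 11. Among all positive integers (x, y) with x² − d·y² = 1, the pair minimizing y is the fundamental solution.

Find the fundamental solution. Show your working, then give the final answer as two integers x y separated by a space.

d=11: √d = [3; 3,6] (ℓ=2, even), read p_1/q_1
i=0: a=3 ⇒ p=3, q=1
i=1: a=3 ⇒ p=10, q=3
fundamental: x₁=10, y₁=3  (since 100 − 11·9 = 1)

10 3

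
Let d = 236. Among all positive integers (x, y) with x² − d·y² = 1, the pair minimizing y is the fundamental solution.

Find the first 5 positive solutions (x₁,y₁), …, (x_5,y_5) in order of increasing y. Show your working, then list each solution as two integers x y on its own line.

√236 = [15; 2,1,3,5,1,6,1,5,3,1,2,30, …], period ℓ=12 (even) → k=11
a_0=15:  p_0=15·1+0=15,  q_0=15·0+1=1
…
a_3=3:  p_3=3·46+31=169,  q_3=3·3+2=11
…
a_8=5:  p_8=5·8311+7251=48806,  q_8=5·541+472=3177
a_9=3:  p_9=3·48806+8311=154729,  q_9=3·3177+541=10072
a_10=1:  p_10=1·154729+48806=203535,  q_10=1·10072+3177=13249
a_11=2:  p_11=2·203535+154729=561799,  q_11=2·13249+10072=36570
(x₁, y₁) = (561799, 36570);  561799² − 236·36570² = 1 ✓
(x_2, y_2) = (561799·561799 + 236·36570·36570, 561799·36570 + 36570·561799) = (631236232801, 41089978860)
(x_3, y_3) = (561799·631236232801 + 236·36570·41089978860, 561799·41089978860 + 36570·631236232801) = (709255768702176199, 46168618067101710)
(x_4, y_4) = (561799·709255768702176199 + 236·36570·46168618067101710, 561799·46168618067101710 + 36570·709255768702176199) = (796918363201596536611201, 51874966922918257173720)
(x_5, y_5) = (561799·796918363201596536611201 + 236·36570·51874966922918257173720, 561799·51874966922918257173720 + 36570·796918363201596536611201) = (895415879055878209574570044999, 58286609084610939305810342850)

561799 36570
631236232801 41089978860
709255768702176199 46168618067101710
796918363201596536611201 51874966922918257173720
895415879055878209574570044999 58286609084610939305810342850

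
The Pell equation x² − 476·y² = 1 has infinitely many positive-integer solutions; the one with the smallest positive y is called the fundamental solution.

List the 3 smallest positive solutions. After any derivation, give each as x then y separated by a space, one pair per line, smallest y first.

28799 1320
1658764801 76029360
95541534979199 4379139075960

√476 = [21; 1,4,2,10,2,4,1,42, …], period ℓ=8 (even) → k=7
step 0: (21, 1)  from 21·(1,0) + (0,1)
…
step 2: (109, 5)  from 4·(22,1) + (21,1)
…
step 5: (5258, 241)  from 2·(2509,115) + (240,11)
step 6: (23541, 1079)  from 4·(5258,241) + (2509,115)
step 7: (28799, 1320)  from 1·(23541,1079) + (5258,241)
→ (28799, 1320).  Check: 28799²=829382401, 476·1320²=829382400, difference 1.
n=2: (28799,1320)∘(28799,1320) = (28799·28799+476·1320·1320, 28799·1320+1320·28799) = (1658764801,76029360)
n=3: (1658764801,76029360)∘(28799,1320) = (28799·1658764801+476·1320·76029360, 28799·76029360+1320·1658764801) = (95541534979199,4379139075960)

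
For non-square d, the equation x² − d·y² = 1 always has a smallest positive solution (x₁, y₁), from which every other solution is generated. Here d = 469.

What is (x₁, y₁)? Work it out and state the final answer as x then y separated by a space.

137215 6336

√469 → a₀=21, period (1,1,1,10,6,10,1,1,1,42); ℓ=10 even so k=9
k=0  a_k=21  p_k/q_k = 21/1
…
k=4  a_k=10  p_k/q_k = 693/32
…
k=7  a_k=1  p_k/q_k = 47146/2177
k=8  a_k=1  p_k/q_k = 90069/4159
k=9  a_k=1  p_k/q_k = 137215/6336
fundamental: x₁=137215, y₁=6336  (since 18827956225 − 469·40144896 = 1)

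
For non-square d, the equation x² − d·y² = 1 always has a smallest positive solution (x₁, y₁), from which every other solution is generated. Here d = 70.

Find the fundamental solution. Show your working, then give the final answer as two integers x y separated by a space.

√70 → a₀=8, period (2,1,2,1,2,16); ℓ=6 even so k=5
a_0=8:  p_0=8·1+0=8,  q_0=8·0+1=1
a_1=2:  p_1=2·8+1=17,  q_1=2·1+0=2
…
a_4=1:  p_4=1·67+25=92,  q_4=1·8+3=11
a_5=2:  p_5=2·92+67=251,  q_5=2·11+8=30
fundamental: x₁=251, y₁=30  (since 63001 − 70·900 = 1)

251 30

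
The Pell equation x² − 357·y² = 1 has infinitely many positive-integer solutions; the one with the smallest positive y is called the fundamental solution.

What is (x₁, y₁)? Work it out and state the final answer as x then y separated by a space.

d=357: √d = [18; 1,8,2,8,1,36] (ℓ=6, even), read p_5/q_5
i=0: a=18 ⇒ p=18, q=1
i=1: a=1 ⇒ p=19, q=1
i=2: a=8 ⇒ p=170, q=9
i=3: a=2 ⇒ p=359, q=19
i=4: a=8 ⇒ p=3042, q=161
i=5: a=1 ⇒ p=3401, q=180
→ (3401, 180).  Check: 3401²=11566801, 357·180²=11566800, difference 1.

3401 180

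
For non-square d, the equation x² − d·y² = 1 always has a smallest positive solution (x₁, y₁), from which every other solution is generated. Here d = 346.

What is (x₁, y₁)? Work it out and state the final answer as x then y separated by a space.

[18; 1,1,1,1,36] for √346; ℓ=5 ⇒ convergent index 9
step 0: (18, 1)  from 18·(1,0) + (0,1)
…
step 5: (3404, 183)  from 36·(93,5) + (56,3)
step 6: (3497, 188)  from 1·(3404,183) + (93,5)
step 7: (6901, 371)  from 1·(3497,188) + (3404,183)
step 8: (10398, 559)  from 1·(6901,371) + (3497,188)
step 9: (17299, 930)  from 1·(10398,559) + (6901,371)
(x₁, y₁) = (17299, 930);  17299² − 346·930² = 1 ✓

17299 930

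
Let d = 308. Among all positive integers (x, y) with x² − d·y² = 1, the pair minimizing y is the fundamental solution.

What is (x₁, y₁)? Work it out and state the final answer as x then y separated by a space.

351 20

[17; 1,1,4,1,1,34] for √308; ℓ=6 ⇒ convergent index 5
a_0=17:  p_0=17·1+0=17,  q_0=17·0+1=1
…
a_3=4:  p_3=4·35+18=158,  q_3=4·2+1=9
a_4=1:  p_4=1·158+35=193,  q_4=1·9+2=11
a_5=1:  p_5=1·193+158=351,  q_5=1·11+9=20
fundamental: x₁=351, y₁=20  (since 123201 − 308·400 = 1)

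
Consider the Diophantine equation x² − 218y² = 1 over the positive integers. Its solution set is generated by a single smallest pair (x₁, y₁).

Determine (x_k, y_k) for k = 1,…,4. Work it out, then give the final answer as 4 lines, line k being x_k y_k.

126003 8534
31753512017 2150619204
8002075549230099 541968943114690
2016571050827526816577 136579425476409948936

√218 → a₀=14, period (1,3,3,1,28); ℓ=5 odd so k=9
a_0=14:  p_0=14·1+0=14,  q_0=14·0+1=1
a_1=1:  p_1=1·14+1=15,  q_1=1·1+0=1
…
a_3=3:  p_3=3·59+15=192,  q_3=3·4+1=13
…
a_7=3:  p_7=3·7471+7220=29633,  q_7=3·506+489=2007
a_8=3:  p_8=3·29633+7471=96370,  q_8=3·2007+506=6527
a_9=1:  p_9=1·96370+29633=126003,  q_9=1·6527+2007=8534
fundamental: x₁=126003, y₁=8534  (since 15876756009 − 218·72829156 = 1)
k=2:  x_2 = 126003·126003+218·8534·8534 = 31753512017,  y_2 = 126003·8534+8534·126003 = 2150619204
k=3:  x_3 = 126003·31753512017+218·8534·2150619204 = 8002075549230099,  y_3 = 126003·2150619204+8534·31753512017 = 541968943114690
k=4:  x_4 = 126003·8002075549230099+218·8534·541968943114690 = 2016571050827526816577,  y_4 = 126003·541968943114690+8534·8002075549230099 = 136579425476409948936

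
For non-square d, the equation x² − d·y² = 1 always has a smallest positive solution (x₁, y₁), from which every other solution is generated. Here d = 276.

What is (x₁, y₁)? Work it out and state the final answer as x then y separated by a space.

7775 468

[16; 1,1,1,1,2,2,2,1,1,1,1,32] for √276; ℓ=12 ⇒ convergent index 11
k=0  a_k=16  p_k/q_k = 16/1
k=1  a_k=1  p_k/q_k = 17/1
…
k=3  a_k=1  p_k/q_k = 50/3
…
k=5  a_k=2  p_k/q_k = 216/13
k=6  a_k=2  p_k/q_k = 515/31
…
k=8  a_k=1  p_k/q_k = 1761/106
…
k=10  a_k=1  p_k/q_k = 4768/287
k=11  a_k=1  p_k/q_k = 7775/468
(x₁, y₁) = (7775, 468);  7775² − 276·468² = 1 ✓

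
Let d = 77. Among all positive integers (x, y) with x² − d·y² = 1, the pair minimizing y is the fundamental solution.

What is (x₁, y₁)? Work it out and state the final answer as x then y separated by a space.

√77 = [8; 1,3,2,3,1,16, …], period ℓ=6 (even) → k=5
i=0: a=8 ⇒ p=8, q=1
i=1: a=1 ⇒ p=9, q=1
…
i=3: a=2 ⇒ p=79, q=9
i=4: a=3 ⇒ p=272, q=31
i=5: a=1 ⇒ p=351, q=40
(x₁, y₁) = (351, 40);  351² − 77·40² = 1 ✓

351 40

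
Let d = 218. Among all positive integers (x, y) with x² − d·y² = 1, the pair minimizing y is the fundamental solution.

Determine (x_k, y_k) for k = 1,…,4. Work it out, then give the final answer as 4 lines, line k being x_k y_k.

√218 → a₀=14, period (1,3,3,1,28); ℓ=5 odd so k=9
i=0: a=14 ⇒ p=14, q=1
…
i=2: a=3 ⇒ p=59, q=4
i=3: a=3 ⇒ p=192, q=13
i=4: a=1 ⇒ p=251, q=17
i=5: a=28 ⇒ p=7220, q=489
i=6: a=1 ⇒ p=7471, q=506
i=7: a=3 ⇒ p=29633, q=2007
i=8: a=3 ⇒ p=96370, q=6527
i=9: a=1 ⇒ p=126003, q=8534
→ (126003, 8534).  Check: 126003²=15876756009, 218·8534²=15876756008, difference 1.
(126003+8534√218)^2 = 31753512017 + 2150619204√218
(126003+8534√218)^3 = 8002075549230099 + 541968943114690√218
(126003+8534√218)^4 = 2016571050827526816577 + 136579425476409948936√218

126003 8534
31753512017 2150619204
8002075549230099 541968943114690
2016571050827526816577 136579425476409948936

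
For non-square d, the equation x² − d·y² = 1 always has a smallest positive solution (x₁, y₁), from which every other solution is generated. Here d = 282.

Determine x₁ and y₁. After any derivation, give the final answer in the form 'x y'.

d=282: √d = [16; 1,3,1,4,1,3,1,32] (ℓ=8, even), read p_7/q_7
step 0: (16, 1)  from 16·(1,0) + (0,1)
step 1: (17, 1)  from 1·(16,1) + (1,0)
…
step 4: (403, 24)  from 4·(84,5) + (67,4)
step 5: (487, 29)  from 1·(403,24) + (84,5)
step 6: (1864, 111)  from 3·(487,29) + (403,24)
step 7: (2351, 140)  from 1·(1864,111) + (487,29)
(x₁, y₁) = (2351, 140);  2351² − 282·140² = 1 ✓

2351 140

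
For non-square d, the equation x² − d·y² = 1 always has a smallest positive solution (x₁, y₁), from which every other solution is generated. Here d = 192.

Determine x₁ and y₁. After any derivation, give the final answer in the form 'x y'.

97 7

[13; 1,5,1,26] for √192; ℓ=4 ⇒ convergent index 3
k=0  a_k=13  p_k/q_k = 13/1
k=1  a_k=1  p_k/q_k = 14/1
k=2  a_k=5  p_k/q_k = 83/6
k=3  a_k=1  p_k/q_k = 97/7
→ (97, 7).  Check: 97²=9409, 192·7²=9408, difference 1.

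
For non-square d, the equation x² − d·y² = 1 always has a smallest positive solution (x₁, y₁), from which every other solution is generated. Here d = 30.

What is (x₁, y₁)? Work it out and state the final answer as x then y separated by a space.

√30 → a₀=5, period (2,10); ℓ=2 even so k=1
a_0=5:  p_0=5·1+0=5,  q_0=5·0+1=1
a_1=2:  p_1=2·5+1=11,  q_1=2·1+0=2
fundamental: x₁=11, y₁=2  (since 121 − 30·4 = 1)

11 2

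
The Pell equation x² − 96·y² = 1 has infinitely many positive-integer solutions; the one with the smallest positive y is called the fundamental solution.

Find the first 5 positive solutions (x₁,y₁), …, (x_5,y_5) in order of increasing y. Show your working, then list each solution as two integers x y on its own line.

49 5
4801 490
470449 48015
46099201 4704980
4517251249 461040025

d=96: √d = [9; 1,3,1,18] (ℓ=4, even), read p_3/q_3
i=0: a=9 ⇒ p=9, q=1
i=1: a=1 ⇒ p=10, q=1
i=2: a=3 ⇒ p=39, q=4
i=3: a=1 ⇒ p=49, q=5
(x₁, y₁) = (49, 5);  49² − 96·5² = 1 ✓
(49+5√96)^2 = 4801 + 490√96
(49+5√96)^3 = 470449 + 48015√96
(49+5√96)^4 = 46099201 + 4704980√96
(49+5√96)^5 = 4517251249 + 461040025√96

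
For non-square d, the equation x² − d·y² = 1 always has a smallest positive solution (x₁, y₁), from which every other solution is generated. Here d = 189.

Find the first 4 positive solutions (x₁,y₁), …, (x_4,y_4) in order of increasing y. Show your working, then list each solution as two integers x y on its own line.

[13; 1,2,1,26] for √189; ℓ=4 ⇒ convergent index 3
a_0=13:  p_0=13·1+0=13,  q_0=13·0+1=1
a_1=1:  p_1=1·13+1=14,  q_1=1·1+0=1
a_2=2:  p_2=2·14+13=41,  q_2=2·1+1=3
a_3=1:  p_3=1·41+14=55,  q_3=1·3+1=4
(x₁, y₁) = (55, 4);  55² − 189·4² = 1 ✓
n=2: (55,4)∘(55,4) = (55·55+189·4·4, 55·4+4·55) = (6049,440)
n=3: (6049,440)∘(55,4) = (55·6049+189·4·440, 55·440+4·6049) = (665335,48396)
n=4: (665335,48396)∘(55,4) = (55·665335+189·4·48396, 55·48396+4·665335) = (73180801,5323120)

55 4
6049 440
665335 48396
73180801 5323120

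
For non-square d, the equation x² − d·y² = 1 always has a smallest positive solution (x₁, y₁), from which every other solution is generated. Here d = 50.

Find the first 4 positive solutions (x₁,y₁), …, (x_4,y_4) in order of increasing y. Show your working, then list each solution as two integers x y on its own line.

99 14
19601 2772
3880899 548842
768398401 108667944

d=50: √d = [7; 14] (ℓ=1, odd), read p_1/q_1
i=0: a=7 ⇒ p=7, q=1
i=1: a=14 ⇒ p=99, q=14
(x₁, y₁) = (99, 14);  99² − 50·14² = 1 ✓
(99+14√50)^2 = 19601 + 2772√50
(99+14√50)^3 = 3880899 + 548842√50
(99+14√50)^4 = 768398401 + 108667944√50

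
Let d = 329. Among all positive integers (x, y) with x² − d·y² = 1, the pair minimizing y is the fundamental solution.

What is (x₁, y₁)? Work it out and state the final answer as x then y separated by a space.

2376415 131016

[18; 7,4,2,1,1,4,1,1,2,4,7,36] for √329; ℓ=12 ⇒ convergent index 11
a_0=18:  p_0=18·1+0=18,  q_0=18·0+1=1
a_1=7:  p_1=7·18+1=127,  q_1=7·1+0=7
…
a_3=2:  p_3=2·526+127=1179,  q_3=2·29+7=65
a_4=1:  p_4=1·1179+526=1705,  q_4=1·65+29=94
…
a_6=4:  p_6=4·2884+1705=13241,  q_6=4·159+94=730
a_7=1:  p_7=1·13241+2884=16125,  q_7=1·730+159=889
a_8=1:  p_8=1·16125+13241=29366,  q_8=1·889+730=1619
…
a_10=4:  p_10=4·74857+29366=328794,  q_10=4·4127+1619=18127
a_11=7:  p_11=7·328794+74857=2376415,  q_11=7·18127+4127=131016
(x₁, y₁) = (2376415, 131016);  2376415² − 329·131016² = 1 ✓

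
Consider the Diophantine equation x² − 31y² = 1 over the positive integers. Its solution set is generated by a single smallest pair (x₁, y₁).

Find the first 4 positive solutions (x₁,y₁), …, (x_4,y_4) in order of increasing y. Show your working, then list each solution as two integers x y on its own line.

√31 → a₀=5, period (1,1,3,5,3,1,1,10); ℓ=8 even so k=7
a_0=5:  p_0=5·1+0=5,  q_0=5·0+1=1
a_1=1:  p_1=1·5+1=6,  q_1=1·1+0=1
a_2=1:  p_2=1·6+5=11,  q_2=1·1+1=2
…
a_4=5:  p_4=5·39+11=206,  q_4=5·7+2=37
a_5=3:  p_5=3·206+39=657,  q_5=3·37+7=118
a_6=1:  p_6=1·657+206=863,  q_6=1·118+37=155
a_7=1:  p_7=1·863+657=1520,  q_7=1·155+118=273
(x₁, y₁) = (1520, 273);  1520² − 31·273² = 1 ✓
n=2: (1520,273)∘(1520,273) = (1520·1520+31·273·273, 1520·273+273·1520) = (4620799,829920)
n=3: (4620799,829920)∘(1520,273) = (1520·4620799+31·273·829920, 1520·829920+273·4620799) = (14047227440,2522956527)
n=4: (14047227440,2522956527)∘(1520,273) = (1520·14047227440+31·273·2522956527, 1520·2522956527+273·14047227440) = (42703566796801,7669787012160)

1520 273
4620799 829920
14047227440 2522956527
42703566796801 7669787012160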